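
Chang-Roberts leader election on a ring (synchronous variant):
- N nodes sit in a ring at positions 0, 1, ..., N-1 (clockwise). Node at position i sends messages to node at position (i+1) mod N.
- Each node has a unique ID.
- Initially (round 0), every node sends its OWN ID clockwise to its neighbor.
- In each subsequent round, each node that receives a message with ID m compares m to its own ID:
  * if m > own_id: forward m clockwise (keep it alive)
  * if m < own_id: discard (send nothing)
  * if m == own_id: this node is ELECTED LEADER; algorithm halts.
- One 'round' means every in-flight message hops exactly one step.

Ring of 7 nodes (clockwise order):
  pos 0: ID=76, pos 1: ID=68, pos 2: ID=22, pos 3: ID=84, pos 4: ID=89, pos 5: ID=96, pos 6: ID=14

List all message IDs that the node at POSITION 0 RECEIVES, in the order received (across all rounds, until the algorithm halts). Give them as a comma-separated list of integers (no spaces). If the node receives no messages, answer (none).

Answer: 14,96

Derivation:
Round 1: pos1(id68) recv 76: fwd; pos2(id22) recv 68: fwd; pos3(id84) recv 22: drop; pos4(id89) recv 84: drop; pos5(id96) recv 89: drop; pos6(id14) recv 96: fwd; pos0(id76) recv 14: drop
Round 2: pos2(id22) recv 76: fwd; pos3(id84) recv 68: drop; pos0(id76) recv 96: fwd
Round 3: pos3(id84) recv 76: drop; pos1(id68) recv 96: fwd
Round 4: pos2(id22) recv 96: fwd
Round 5: pos3(id84) recv 96: fwd
Round 6: pos4(id89) recv 96: fwd
Round 7: pos5(id96) recv 96: ELECTED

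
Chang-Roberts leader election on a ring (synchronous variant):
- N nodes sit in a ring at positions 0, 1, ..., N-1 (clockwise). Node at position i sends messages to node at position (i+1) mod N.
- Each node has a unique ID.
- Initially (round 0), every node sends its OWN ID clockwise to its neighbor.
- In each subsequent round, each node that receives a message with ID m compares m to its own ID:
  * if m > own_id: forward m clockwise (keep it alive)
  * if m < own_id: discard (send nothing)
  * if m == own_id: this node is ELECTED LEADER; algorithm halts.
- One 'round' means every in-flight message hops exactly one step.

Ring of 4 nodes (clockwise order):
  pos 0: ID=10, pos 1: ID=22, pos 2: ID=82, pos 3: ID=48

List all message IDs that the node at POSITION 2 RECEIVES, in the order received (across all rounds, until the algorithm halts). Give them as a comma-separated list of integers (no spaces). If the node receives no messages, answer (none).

Round 1: pos1(id22) recv 10: drop; pos2(id82) recv 22: drop; pos3(id48) recv 82: fwd; pos0(id10) recv 48: fwd
Round 2: pos0(id10) recv 82: fwd; pos1(id22) recv 48: fwd
Round 3: pos1(id22) recv 82: fwd; pos2(id82) recv 48: drop
Round 4: pos2(id82) recv 82: ELECTED

Answer: 22,48,82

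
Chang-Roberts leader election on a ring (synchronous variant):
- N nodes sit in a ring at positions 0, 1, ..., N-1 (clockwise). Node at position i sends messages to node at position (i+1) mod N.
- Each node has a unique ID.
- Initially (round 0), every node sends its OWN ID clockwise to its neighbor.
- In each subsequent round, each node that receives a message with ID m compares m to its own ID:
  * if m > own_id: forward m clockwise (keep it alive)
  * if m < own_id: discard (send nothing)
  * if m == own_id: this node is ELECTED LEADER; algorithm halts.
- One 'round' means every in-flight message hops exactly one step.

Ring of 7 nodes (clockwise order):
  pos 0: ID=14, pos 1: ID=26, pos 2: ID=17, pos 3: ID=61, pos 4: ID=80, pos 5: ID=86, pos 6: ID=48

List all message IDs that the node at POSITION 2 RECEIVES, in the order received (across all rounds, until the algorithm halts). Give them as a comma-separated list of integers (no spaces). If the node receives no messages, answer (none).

Answer: 26,48,86

Derivation:
Round 1: pos1(id26) recv 14: drop; pos2(id17) recv 26: fwd; pos3(id61) recv 17: drop; pos4(id80) recv 61: drop; pos5(id86) recv 80: drop; pos6(id48) recv 86: fwd; pos0(id14) recv 48: fwd
Round 2: pos3(id61) recv 26: drop; pos0(id14) recv 86: fwd; pos1(id26) recv 48: fwd
Round 3: pos1(id26) recv 86: fwd; pos2(id17) recv 48: fwd
Round 4: pos2(id17) recv 86: fwd; pos3(id61) recv 48: drop
Round 5: pos3(id61) recv 86: fwd
Round 6: pos4(id80) recv 86: fwd
Round 7: pos5(id86) recv 86: ELECTED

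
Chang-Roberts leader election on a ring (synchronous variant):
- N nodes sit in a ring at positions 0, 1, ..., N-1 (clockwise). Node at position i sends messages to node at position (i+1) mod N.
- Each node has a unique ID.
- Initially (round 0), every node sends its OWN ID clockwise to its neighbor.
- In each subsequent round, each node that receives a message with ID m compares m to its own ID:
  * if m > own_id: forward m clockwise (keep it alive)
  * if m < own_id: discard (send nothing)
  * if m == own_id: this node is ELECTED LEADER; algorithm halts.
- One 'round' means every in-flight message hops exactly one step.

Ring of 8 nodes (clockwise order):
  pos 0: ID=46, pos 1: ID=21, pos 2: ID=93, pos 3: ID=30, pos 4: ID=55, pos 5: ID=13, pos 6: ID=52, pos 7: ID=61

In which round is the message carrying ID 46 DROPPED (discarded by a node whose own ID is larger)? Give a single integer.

Answer: 2

Derivation:
Round 1: pos1(id21) recv 46: fwd; pos2(id93) recv 21: drop; pos3(id30) recv 93: fwd; pos4(id55) recv 30: drop; pos5(id13) recv 55: fwd; pos6(id52) recv 13: drop; pos7(id61) recv 52: drop; pos0(id46) recv 61: fwd
Round 2: pos2(id93) recv 46: drop; pos4(id55) recv 93: fwd; pos6(id52) recv 55: fwd; pos1(id21) recv 61: fwd
Round 3: pos5(id13) recv 93: fwd; pos7(id61) recv 55: drop; pos2(id93) recv 61: drop
Round 4: pos6(id52) recv 93: fwd
Round 5: pos7(id61) recv 93: fwd
Round 6: pos0(id46) recv 93: fwd
Round 7: pos1(id21) recv 93: fwd
Round 8: pos2(id93) recv 93: ELECTED
Message ID 46 originates at pos 0; dropped at pos 2 in round 2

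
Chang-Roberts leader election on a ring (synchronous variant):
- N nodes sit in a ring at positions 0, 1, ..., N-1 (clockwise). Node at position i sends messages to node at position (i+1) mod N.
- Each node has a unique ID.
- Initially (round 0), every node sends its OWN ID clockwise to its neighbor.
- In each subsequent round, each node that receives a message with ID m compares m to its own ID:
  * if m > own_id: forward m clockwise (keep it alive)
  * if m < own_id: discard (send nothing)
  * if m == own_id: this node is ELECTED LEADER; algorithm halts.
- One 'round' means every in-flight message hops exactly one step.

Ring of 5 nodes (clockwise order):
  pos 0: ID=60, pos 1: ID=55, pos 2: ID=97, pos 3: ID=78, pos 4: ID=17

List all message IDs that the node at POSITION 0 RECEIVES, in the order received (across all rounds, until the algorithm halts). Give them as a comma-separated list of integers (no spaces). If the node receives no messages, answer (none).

Answer: 17,78,97

Derivation:
Round 1: pos1(id55) recv 60: fwd; pos2(id97) recv 55: drop; pos3(id78) recv 97: fwd; pos4(id17) recv 78: fwd; pos0(id60) recv 17: drop
Round 2: pos2(id97) recv 60: drop; pos4(id17) recv 97: fwd; pos0(id60) recv 78: fwd
Round 3: pos0(id60) recv 97: fwd; pos1(id55) recv 78: fwd
Round 4: pos1(id55) recv 97: fwd; pos2(id97) recv 78: drop
Round 5: pos2(id97) recv 97: ELECTED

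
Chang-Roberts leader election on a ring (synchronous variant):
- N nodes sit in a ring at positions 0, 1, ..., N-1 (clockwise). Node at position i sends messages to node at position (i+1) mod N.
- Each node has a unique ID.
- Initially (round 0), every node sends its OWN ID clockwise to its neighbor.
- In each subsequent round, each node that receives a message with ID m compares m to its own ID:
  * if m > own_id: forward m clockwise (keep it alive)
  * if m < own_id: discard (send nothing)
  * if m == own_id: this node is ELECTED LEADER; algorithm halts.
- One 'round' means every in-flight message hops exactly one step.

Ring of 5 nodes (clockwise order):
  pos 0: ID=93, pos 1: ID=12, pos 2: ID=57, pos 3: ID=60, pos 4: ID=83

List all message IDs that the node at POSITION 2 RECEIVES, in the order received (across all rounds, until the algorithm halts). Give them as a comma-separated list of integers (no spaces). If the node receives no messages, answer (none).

Round 1: pos1(id12) recv 93: fwd; pos2(id57) recv 12: drop; pos3(id60) recv 57: drop; pos4(id83) recv 60: drop; pos0(id93) recv 83: drop
Round 2: pos2(id57) recv 93: fwd
Round 3: pos3(id60) recv 93: fwd
Round 4: pos4(id83) recv 93: fwd
Round 5: pos0(id93) recv 93: ELECTED

Answer: 12,93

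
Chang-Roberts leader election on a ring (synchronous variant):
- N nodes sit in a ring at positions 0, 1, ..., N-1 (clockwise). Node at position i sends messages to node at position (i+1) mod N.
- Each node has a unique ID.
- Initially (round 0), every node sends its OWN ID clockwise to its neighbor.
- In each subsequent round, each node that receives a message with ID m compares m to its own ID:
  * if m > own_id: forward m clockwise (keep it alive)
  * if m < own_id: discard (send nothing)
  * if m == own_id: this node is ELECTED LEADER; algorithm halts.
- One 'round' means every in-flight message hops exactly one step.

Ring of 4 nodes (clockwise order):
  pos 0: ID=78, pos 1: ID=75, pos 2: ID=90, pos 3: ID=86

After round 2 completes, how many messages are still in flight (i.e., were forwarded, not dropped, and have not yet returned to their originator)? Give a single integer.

Round 1: pos1(id75) recv 78: fwd; pos2(id90) recv 75: drop; pos3(id86) recv 90: fwd; pos0(id78) recv 86: fwd
Round 2: pos2(id90) recv 78: drop; pos0(id78) recv 90: fwd; pos1(id75) recv 86: fwd
After round 2: 2 messages still in flight

Answer: 2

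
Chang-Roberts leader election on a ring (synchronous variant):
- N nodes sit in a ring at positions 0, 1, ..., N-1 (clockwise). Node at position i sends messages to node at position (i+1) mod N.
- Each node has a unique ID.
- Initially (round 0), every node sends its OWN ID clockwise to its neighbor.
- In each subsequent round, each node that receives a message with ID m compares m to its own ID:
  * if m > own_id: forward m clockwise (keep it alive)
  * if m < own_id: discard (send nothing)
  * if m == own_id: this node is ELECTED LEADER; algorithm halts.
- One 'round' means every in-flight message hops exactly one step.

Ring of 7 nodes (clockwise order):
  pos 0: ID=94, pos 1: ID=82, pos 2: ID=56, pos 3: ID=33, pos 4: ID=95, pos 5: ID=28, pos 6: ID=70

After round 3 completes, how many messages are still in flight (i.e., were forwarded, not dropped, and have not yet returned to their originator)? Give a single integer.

Round 1: pos1(id82) recv 94: fwd; pos2(id56) recv 82: fwd; pos3(id33) recv 56: fwd; pos4(id95) recv 33: drop; pos5(id28) recv 95: fwd; pos6(id70) recv 28: drop; pos0(id94) recv 70: drop
Round 2: pos2(id56) recv 94: fwd; pos3(id33) recv 82: fwd; pos4(id95) recv 56: drop; pos6(id70) recv 95: fwd
Round 3: pos3(id33) recv 94: fwd; pos4(id95) recv 82: drop; pos0(id94) recv 95: fwd
After round 3: 2 messages still in flight

Answer: 2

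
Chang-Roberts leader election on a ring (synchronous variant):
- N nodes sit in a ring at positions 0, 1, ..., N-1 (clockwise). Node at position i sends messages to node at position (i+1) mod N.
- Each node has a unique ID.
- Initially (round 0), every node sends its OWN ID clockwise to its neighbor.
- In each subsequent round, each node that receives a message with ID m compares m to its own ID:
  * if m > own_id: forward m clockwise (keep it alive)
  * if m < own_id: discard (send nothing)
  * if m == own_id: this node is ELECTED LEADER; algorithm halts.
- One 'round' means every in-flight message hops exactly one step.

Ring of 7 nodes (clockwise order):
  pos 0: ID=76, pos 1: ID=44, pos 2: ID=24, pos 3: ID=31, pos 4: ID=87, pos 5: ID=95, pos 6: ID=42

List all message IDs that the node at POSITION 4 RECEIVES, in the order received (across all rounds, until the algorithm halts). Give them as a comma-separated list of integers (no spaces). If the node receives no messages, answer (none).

Round 1: pos1(id44) recv 76: fwd; pos2(id24) recv 44: fwd; pos3(id31) recv 24: drop; pos4(id87) recv 31: drop; pos5(id95) recv 87: drop; pos6(id42) recv 95: fwd; pos0(id76) recv 42: drop
Round 2: pos2(id24) recv 76: fwd; pos3(id31) recv 44: fwd; pos0(id76) recv 95: fwd
Round 3: pos3(id31) recv 76: fwd; pos4(id87) recv 44: drop; pos1(id44) recv 95: fwd
Round 4: pos4(id87) recv 76: drop; pos2(id24) recv 95: fwd
Round 5: pos3(id31) recv 95: fwd
Round 6: pos4(id87) recv 95: fwd
Round 7: pos5(id95) recv 95: ELECTED

Answer: 31,44,76,95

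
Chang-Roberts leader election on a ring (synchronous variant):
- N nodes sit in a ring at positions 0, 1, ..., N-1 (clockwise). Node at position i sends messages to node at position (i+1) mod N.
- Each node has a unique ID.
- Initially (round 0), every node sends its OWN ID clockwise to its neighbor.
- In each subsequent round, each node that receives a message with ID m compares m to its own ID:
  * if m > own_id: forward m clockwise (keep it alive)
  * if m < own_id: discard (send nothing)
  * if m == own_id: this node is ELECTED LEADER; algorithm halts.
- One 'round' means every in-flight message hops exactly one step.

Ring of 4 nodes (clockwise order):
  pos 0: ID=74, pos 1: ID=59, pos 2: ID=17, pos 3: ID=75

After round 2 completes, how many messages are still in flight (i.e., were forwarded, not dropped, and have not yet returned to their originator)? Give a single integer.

Answer: 2

Derivation:
Round 1: pos1(id59) recv 74: fwd; pos2(id17) recv 59: fwd; pos3(id75) recv 17: drop; pos0(id74) recv 75: fwd
Round 2: pos2(id17) recv 74: fwd; pos3(id75) recv 59: drop; pos1(id59) recv 75: fwd
After round 2: 2 messages still in flight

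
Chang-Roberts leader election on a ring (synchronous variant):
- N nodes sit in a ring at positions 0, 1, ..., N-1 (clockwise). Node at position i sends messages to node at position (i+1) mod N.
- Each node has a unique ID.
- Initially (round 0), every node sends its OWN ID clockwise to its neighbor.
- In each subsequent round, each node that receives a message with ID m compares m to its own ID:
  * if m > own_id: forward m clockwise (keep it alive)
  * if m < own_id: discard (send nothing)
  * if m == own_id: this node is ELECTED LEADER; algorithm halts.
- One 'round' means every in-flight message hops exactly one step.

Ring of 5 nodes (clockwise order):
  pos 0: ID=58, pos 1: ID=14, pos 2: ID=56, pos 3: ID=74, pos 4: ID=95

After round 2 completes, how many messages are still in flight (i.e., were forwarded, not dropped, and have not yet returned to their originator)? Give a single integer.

Round 1: pos1(id14) recv 58: fwd; pos2(id56) recv 14: drop; pos3(id74) recv 56: drop; pos4(id95) recv 74: drop; pos0(id58) recv 95: fwd
Round 2: pos2(id56) recv 58: fwd; pos1(id14) recv 95: fwd
After round 2: 2 messages still in flight

Answer: 2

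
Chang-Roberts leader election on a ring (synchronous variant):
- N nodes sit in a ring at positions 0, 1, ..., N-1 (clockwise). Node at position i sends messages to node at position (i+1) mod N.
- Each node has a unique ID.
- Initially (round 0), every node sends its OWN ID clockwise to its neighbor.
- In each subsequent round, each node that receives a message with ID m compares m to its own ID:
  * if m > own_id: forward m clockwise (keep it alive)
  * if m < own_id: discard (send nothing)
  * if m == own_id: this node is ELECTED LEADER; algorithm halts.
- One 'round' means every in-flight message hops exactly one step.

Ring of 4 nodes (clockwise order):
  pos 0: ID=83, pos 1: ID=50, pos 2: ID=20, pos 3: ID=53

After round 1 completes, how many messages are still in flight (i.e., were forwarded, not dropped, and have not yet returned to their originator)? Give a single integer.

Answer: 2

Derivation:
Round 1: pos1(id50) recv 83: fwd; pos2(id20) recv 50: fwd; pos3(id53) recv 20: drop; pos0(id83) recv 53: drop
After round 1: 2 messages still in flight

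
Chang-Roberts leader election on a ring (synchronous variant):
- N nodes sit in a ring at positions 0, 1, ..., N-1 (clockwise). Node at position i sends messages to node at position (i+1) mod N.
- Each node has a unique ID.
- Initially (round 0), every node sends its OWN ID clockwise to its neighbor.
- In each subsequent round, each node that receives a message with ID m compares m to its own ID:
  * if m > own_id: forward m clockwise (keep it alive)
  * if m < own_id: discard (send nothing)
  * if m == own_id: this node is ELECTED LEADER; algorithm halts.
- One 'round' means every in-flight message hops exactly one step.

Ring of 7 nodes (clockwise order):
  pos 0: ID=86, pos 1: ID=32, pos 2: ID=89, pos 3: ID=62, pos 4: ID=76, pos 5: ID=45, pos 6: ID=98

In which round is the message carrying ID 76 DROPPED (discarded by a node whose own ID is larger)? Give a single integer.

Round 1: pos1(id32) recv 86: fwd; pos2(id89) recv 32: drop; pos3(id62) recv 89: fwd; pos4(id76) recv 62: drop; pos5(id45) recv 76: fwd; pos6(id98) recv 45: drop; pos0(id86) recv 98: fwd
Round 2: pos2(id89) recv 86: drop; pos4(id76) recv 89: fwd; pos6(id98) recv 76: drop; pos1(id32) recv 98: fwd
Round 3: pos5(id45) recv 89: fwd; pos2(id89) recv 98: fwd
Round 4: pos6(id98) recv 89: drop; pos3(id62) recv 98: fwd
Round 5: pos4(id76) recv 98: fwd
Round 6: pos5(id45) recv 98: fwd
Round 7: pos6(id98) recv 98: ELECTED
Message ID 76 originates at pos 4; dropped at pos 6 in round 2

Answer: 2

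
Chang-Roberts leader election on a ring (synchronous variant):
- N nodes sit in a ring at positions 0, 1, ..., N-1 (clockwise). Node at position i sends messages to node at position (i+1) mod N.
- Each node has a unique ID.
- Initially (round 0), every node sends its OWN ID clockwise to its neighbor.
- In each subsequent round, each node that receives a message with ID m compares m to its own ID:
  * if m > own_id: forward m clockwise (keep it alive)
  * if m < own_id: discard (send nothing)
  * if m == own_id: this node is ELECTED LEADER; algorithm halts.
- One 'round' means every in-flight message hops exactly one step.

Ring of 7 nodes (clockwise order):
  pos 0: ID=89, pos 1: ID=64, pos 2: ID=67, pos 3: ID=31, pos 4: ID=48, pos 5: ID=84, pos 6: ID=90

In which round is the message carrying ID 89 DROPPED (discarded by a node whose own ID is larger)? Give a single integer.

Answer: 6

Derivation:
Round 1: pos1(id64) recv 89: fwd; pos2(id67) recv 64: drop; pos3(id31) recv 67: fwd; pos4(id48) recv 31: drop; pos5(id84) recv 48: drop; pos6(id90) recv 84: drop; pos0(id89) recv 90: fwd
Round 2: pos2(id67) recv 89: fwd; pos4(id48) recv 67: fwd; pos1(id64) recv 90: fwd
Round 3: pos3(id31) recv 89: fwd; pos5(id84) recv 67: drop; pos2(id67) recv 90: fwd
Round 4: pos4(id48) recv 89: fwd; pos3(id31) recv 90: fwd
Round 5: pos5(id84) recv 89: fwd; pos4(id48) recv 90: fwd
Round 6: pos6(id90) recv 89: drop; pos5(id84) recv 90: fwd
Round 7: pos6(id90) recv 90: ELECTED
Message ID 89 originates at pos 0; dropped at pos 6 in round 6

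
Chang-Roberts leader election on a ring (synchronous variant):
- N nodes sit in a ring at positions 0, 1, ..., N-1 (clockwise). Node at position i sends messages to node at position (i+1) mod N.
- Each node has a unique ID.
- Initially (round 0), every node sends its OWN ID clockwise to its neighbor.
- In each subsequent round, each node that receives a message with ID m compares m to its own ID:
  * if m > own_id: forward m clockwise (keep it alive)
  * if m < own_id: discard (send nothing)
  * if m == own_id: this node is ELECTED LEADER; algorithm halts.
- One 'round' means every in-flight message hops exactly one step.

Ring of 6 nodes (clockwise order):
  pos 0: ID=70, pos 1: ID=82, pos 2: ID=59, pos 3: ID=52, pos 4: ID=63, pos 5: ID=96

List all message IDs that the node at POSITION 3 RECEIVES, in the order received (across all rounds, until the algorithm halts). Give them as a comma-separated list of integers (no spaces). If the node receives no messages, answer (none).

Answer: 59,82,96

Derivation:
Round 1: pos1(id82) recv 70: drop; pos2(id59) recv 82: fwd; pos3(id52) recv 59: fwd; pos4(id63) recv 52: drop; pos5(id96) recv 63: drop; pos0(id70) recv 96: fwd
Round 2: pos3(id52) recv 82: fwd; pos4(id63) recv 59: drop; pos1(id82) recv 96: fwd
Round 3: pos4(id63) recv 82: fwd; pos2(id59) recv 96: fwd
Round 4: pos5(id96) recv 82: drop; pos3(id52) recv 96: fwd
Round 5: pos4(id63) recv 96: fwd
Round 6: pos5(id96) recv 96: ELECTED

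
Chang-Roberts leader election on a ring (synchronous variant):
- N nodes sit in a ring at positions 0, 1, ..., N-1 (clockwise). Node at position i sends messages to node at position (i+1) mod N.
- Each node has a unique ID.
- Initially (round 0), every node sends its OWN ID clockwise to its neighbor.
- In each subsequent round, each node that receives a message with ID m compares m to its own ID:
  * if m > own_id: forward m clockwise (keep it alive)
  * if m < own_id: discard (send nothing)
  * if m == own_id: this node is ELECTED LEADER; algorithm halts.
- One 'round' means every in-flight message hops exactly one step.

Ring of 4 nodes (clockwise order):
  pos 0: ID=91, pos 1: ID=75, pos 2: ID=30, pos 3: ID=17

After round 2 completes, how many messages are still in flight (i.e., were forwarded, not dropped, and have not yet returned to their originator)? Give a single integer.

Answer: 2

Derivation:
Round 1: pos1(id75) recv 91: fwd; pos2(id30) recv 75: fwd; pos3(id17) recv 30: fwd; pos0(id91) recv 17: drop
Round 2: pos2(id30) recv 91: fwd; pos3(id17) recv 75: fwd; pos0(id91) recv 30: drop
After round 2: 2 messages still in flight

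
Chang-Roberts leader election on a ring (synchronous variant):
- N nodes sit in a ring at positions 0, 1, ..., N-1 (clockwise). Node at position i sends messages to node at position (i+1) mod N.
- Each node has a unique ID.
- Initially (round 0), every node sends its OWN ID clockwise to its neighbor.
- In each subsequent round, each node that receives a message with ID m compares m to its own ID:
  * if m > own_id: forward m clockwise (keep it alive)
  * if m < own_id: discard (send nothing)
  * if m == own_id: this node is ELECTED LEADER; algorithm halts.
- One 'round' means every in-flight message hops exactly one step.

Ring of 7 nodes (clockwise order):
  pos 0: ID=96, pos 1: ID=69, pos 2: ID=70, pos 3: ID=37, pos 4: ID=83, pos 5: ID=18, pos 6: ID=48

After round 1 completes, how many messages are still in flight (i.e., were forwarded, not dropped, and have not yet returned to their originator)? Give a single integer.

Answer: 3

Derivation:
Round 1: pos1(id69) recv 96: fwd; pos2(id70) recv 69: drop; pos3(id37) recv 70: fwd; pos4(id83) recv 37: drop; pos5(id18) recv 83: fwd; pos6(id48) recv 18: drop; pos0(id96) recv 48: drop
After round 1: 3 messages still in flight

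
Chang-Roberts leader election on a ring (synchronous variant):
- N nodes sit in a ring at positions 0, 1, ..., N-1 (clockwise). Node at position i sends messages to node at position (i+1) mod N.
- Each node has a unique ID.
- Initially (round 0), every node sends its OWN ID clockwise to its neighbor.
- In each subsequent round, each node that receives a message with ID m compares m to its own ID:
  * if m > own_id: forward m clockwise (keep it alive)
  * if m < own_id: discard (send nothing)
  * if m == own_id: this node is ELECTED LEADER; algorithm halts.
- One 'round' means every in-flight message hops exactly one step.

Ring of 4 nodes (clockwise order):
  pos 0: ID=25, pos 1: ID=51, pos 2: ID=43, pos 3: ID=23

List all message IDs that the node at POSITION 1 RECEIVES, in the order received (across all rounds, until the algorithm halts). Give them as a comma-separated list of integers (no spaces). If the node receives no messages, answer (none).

Round 1: pos1(id51) recv 25: drop; pos2(id43) recv 51: fwd; pos3(id23) recv 43: fwd; pos0(id25) recv 23: drop
Round 2: pos3(id23) recv 51: fwd; pos0(id25) recv 43: fwd
Round 3: pos0(id25) recv 51: fwd; pos1(id51) recv 43: drop
Round 4: pos1(id51) recv 51: ELECTED

Answer: 25,43,51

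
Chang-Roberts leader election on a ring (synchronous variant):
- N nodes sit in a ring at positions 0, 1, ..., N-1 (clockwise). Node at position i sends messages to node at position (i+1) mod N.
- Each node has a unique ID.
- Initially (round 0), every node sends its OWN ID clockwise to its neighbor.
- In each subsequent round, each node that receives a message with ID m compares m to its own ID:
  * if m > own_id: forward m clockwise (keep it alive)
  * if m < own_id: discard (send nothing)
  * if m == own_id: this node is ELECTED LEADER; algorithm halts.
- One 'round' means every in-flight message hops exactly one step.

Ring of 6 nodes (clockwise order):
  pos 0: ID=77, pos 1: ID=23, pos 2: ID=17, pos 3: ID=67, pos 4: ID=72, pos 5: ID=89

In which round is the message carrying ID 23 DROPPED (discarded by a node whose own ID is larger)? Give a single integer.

Answer: 2

Derivation:
Round 1: pos1(id23) recv 77: fwd; pos2(id17) recv 23: fwd; pos3(id67) recv 17: drop; pos4(id72) recv 67: drop; pos5(id89) recv 72: drop; pos0(id77) recv 89: fwd
Round 2: pos2(id17) recv 77: fwd; pos3(id67) recv 23: drop; pos1(id23) recv 89: fwd
Round 3: pos3(id67) recv 77: fwd; pos2(id17) recv 89: fwd
Round 4: pos4(id72) recv 77: fwd; pos3(id67) recv 89: fwd
Round 5: pos5(id89) recv 77: drop; pos4(id72) recv 89: fwd
Round 6: pos5(id89) recv 89: ELECTED
Message ID 23 originates at pos 1; dropped at pos 3 in round 2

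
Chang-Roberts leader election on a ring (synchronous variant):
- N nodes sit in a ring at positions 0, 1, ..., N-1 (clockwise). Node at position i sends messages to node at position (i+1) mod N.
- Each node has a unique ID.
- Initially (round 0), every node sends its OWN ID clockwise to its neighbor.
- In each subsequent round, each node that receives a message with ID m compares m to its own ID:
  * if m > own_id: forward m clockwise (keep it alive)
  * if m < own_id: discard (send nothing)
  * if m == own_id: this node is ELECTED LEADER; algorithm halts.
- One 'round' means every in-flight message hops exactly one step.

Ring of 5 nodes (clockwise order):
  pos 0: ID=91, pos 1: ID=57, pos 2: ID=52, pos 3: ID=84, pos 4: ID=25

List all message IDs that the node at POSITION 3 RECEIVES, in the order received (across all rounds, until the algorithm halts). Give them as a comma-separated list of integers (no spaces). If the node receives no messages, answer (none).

Answer: 52,57,91

Derivation:
Round 1: pos1(id57) recv 91: fwd; pos2(id52) recv 57: fwd; pos3(id84) recv 52: drop; pos4(id25) recv 84: fwd; pos0(id91) recv 25: drop
Round 2: pos2(id52) recv 91: fwd; pos3(id84) recv 57: drop; pos0(id91) recv 84: drop
Round 3: pos3(id84) recv 91: fwd
Round 4: pos4(id25) recv 91: fwd
Round 5: pos0(id91) recv 91: ELECTED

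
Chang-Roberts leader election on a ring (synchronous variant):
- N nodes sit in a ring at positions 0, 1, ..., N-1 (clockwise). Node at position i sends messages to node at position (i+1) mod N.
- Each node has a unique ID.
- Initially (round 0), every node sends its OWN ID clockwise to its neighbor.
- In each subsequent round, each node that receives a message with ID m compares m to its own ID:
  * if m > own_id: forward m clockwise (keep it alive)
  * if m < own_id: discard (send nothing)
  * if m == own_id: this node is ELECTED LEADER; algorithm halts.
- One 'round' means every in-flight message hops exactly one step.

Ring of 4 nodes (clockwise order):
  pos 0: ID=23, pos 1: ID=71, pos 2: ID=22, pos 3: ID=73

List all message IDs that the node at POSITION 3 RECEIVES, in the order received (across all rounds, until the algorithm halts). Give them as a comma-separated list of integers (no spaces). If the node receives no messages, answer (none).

Round 1: pos1(id71) recv 23: drop; pos2(id22) recv 71: fwd; pos3(id73) recv 22: drop; pos0(id23) recv 73: fwd
Round 2: pos3(id73) recv 71: drop; pos1(id71) recv 73: fwd
Round 3: pos2(id22) recv 73: fwd
Round 4: pos3(id73) recv 73: ELECTED

Answer: 22,71,73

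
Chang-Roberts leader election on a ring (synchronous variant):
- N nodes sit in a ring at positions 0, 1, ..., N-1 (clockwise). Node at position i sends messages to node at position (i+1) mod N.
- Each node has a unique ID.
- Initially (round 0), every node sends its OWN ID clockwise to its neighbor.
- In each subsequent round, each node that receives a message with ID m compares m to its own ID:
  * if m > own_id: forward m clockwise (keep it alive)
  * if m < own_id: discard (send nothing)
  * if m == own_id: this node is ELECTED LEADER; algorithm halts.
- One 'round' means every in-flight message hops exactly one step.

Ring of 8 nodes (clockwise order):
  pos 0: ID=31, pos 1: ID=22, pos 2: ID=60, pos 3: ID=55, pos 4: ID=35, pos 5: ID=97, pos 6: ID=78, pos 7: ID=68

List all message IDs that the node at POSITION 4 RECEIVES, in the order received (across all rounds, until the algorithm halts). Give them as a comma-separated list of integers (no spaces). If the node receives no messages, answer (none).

Answer: 55,60,68,78,97

Derivation:
Round 1: pos1(id22) recv 31: fwd; pos2(id60) recv 22: drop; pos3(id55) recv 60: fwd; pos4(id35) recv 55: fwd; pos5(id97) recv 35: drop; pos6(id78) recv 97: fwd; pos7(id68) recv 78: fwd; pos0(id31) recv 68: fwd
Round 2: pos2(id60) recv 31: drop; pos4(id35) recv 60: fwd; pos5(id97) recv 55: drop; pos7(id68) recv 97: fwd; pos0(id31) recv 78: fwd; pos1(id22) recv 68: fwd
Round 3: pos5(id97) recv 60: drop; pos0(id31) recv 97: fwd; pos1(id22) recv 78: fwd; pos2(id60) recv 68: fwd
Round 4: pos1(id22) recv 97: fwd; pos2(id60) recv 78: fwd; pos3(id55) recv 68: fwd
Round 5: pos2(id60) recv 97: fwd; pos3(id55) recv 78: fwd; pos4(id35) recv 68: fwd
Round 6: pos3(id55) recv 97: fwd; pos4(id35) recv 78: fwd; pos5(id97) recv 68: drop
Round 7: pos4(id35) recv 97: fwd; pos5(id97) recv 78: drop
Round 8: pos5(id97) recv 97: ELECTED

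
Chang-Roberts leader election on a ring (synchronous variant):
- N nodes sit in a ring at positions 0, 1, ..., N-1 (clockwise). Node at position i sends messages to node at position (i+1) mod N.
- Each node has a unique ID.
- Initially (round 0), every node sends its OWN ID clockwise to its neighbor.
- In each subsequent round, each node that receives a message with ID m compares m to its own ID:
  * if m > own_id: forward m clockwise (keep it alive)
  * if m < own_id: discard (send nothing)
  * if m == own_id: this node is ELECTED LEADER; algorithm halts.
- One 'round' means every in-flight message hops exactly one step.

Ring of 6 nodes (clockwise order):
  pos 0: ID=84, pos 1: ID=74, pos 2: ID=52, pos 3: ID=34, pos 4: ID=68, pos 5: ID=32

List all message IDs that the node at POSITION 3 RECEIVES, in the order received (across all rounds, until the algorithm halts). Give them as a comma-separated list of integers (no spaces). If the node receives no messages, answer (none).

Answer: 52,74,84

Derivation:
Round 1: pos1(id74) recv 84: fwd; pos2(id52) recv 74: fwd; pos3(id34) recv 52: fwd; pos4(id68) recv 34: drop; pos5(id32) recv 68: fwd; pos0(id84) recv 32: drop
Round 2: pos2(id52) recv 84: fwd; pos3(id34) recv 74: fwd; pos4(id68) recv 52: drop; pos0(id84) recv 68: drop
Round 3: pos3(id34) recv 84: fwd; pos4(id68) recv 74: fwd
Round 4: pos4(id68) recv 84: fwd; pos5(id32) recv 74: fwd
Round 5: pos5(id32) recv 84: fwd; pos0(id84) recv 74: drop
Round 6: pos0(id84) recv 84: ELECTED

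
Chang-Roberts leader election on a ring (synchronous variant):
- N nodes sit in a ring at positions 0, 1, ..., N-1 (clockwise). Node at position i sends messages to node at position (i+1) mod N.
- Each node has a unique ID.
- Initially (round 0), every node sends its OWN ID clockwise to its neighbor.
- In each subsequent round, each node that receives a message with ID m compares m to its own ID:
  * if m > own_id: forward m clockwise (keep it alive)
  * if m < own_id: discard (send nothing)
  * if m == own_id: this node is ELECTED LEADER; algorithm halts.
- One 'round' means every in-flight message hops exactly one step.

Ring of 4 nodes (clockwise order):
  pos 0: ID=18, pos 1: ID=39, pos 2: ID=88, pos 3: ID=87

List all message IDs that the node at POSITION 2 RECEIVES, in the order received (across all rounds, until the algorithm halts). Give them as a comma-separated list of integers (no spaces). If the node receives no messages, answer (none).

Answer: 39,87,88

Derivation:
Round 1: pos1(id39) recv 18: drop; pos2(id88) recv 39: drop; pos3(id87) recv 88: fwd; pos0(id18) recv 87: fwd
Round 2: pos0(id18) recv 88: fwd; pos1(id39) recv 87: fwd
Round 3: pos1(id39) recv 88: fwd; pos2(id88) recv 87: drop
Round 4: pos2(id88) recv 88: ELECTED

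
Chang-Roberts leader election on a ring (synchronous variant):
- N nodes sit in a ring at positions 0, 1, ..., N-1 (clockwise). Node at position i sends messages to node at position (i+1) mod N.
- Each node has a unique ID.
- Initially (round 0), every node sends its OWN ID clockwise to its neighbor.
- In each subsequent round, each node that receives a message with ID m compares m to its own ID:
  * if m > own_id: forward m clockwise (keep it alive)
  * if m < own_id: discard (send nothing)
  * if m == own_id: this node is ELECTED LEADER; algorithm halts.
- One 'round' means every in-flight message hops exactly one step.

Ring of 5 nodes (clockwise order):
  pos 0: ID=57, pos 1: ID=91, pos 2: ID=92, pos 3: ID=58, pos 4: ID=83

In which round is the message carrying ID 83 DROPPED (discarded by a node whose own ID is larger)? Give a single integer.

Answer: 2

Derivation:
Round 1: pos1(id91) recv 57: drop; pos2(id92) recv 91: drop; pos3(id58) recv 92: fwd; pos4(id83) recv 58: drop; pos0(id57) recv 83: fwd
Round 2: pos4(id83) recv 92: fwd; pos1(id91) recv 83: drop
Round 3: pos0(id57) recv 92: fwd
Round 4: pos1(id91) recv 92: fwd
Round 5: pos2(id92) recv 92: ELECTED
Message ID 83 originates at pos 4; dropped at pos 1 in round 2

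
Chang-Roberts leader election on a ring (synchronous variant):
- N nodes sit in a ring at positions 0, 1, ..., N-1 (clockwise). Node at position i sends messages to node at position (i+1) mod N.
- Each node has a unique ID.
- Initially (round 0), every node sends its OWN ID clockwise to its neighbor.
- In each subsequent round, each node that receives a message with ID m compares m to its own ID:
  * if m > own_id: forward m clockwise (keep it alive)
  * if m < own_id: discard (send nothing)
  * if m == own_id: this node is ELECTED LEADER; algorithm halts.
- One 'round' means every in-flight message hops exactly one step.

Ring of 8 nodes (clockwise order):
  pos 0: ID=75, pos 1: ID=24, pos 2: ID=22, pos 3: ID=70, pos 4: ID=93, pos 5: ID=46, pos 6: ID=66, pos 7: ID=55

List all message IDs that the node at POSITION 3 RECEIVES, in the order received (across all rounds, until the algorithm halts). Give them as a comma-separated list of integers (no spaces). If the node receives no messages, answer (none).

Answer: 22,24,75,93

Derivation:
Round 1: pos1(id24) recv 75: fwd; pos2(id22) recv 24: fwd; pos3(id70) recv 22: drop; pos4(id93) recv 70: drop; pos5(id46) recv 93: fwd; pos6(id66) recv 46: drop; pos7(id55) recv 66: fwd; pos0(id75) recv 55: drop
Round 2: pos2(id22) recv 75: fwd; pos3(id70) recv 24: drop; pos6(id66) recv 93: fwd; pos0(id75) recv 66: drop
Round 3: pos3(id70) recv 75: fwd; pos7(id55) recv 93: fwd
Round 4: pos4(id93) recv 75: drop; pos0(id75) recv 93: fwd
Round 5: pos1(id24) recv 93: fwd
Round 6: pos2(id22) recv 93: fwd
Round 7: pos3(id70) recv 93: fwd
Round 8: pos4(id93) recv 93: ELECTED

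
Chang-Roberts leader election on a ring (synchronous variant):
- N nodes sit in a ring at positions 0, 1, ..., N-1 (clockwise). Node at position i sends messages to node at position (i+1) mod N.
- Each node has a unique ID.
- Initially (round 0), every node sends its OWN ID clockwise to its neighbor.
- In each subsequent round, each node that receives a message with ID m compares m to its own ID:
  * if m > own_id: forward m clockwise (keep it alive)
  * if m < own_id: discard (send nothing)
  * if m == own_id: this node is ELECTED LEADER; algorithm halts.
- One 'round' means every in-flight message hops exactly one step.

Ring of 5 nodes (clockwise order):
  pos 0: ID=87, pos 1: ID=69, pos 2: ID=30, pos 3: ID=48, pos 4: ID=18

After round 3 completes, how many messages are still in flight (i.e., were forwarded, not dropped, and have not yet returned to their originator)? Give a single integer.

Answer: 2

Derivation:
Round 1: pos1(id69) recv 87: fwd; pos2(id30) recv 69: fwd; pos3(id48) recv 30: drop; pos4(id18) recv 48: fwd; pos0(id87) recv 18: drop
Round 2: pos2(id30) recv 87: fwd; pos3(id48) recv 69: fwd; pos0(id87) recv 48: drop
Round 3: pos3(id48) recv 87: fwd; pos4(id18) recv 69: fwd
After round 3: 2 messages still in flight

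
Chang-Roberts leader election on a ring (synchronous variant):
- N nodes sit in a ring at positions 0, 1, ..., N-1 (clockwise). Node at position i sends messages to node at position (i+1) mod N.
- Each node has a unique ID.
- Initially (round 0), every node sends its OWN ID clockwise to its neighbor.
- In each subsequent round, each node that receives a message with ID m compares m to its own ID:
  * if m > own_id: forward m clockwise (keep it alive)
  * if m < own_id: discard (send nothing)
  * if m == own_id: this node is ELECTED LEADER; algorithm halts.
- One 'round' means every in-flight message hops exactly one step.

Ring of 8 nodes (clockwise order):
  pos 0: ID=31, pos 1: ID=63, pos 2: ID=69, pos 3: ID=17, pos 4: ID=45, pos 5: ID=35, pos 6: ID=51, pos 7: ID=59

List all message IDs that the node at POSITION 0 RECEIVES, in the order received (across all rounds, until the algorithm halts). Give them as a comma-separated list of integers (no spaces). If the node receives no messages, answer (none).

Round 1: pos1(id63) recv 31: drop; pos2(id69) recv 63: drop; pos3(id17) recv 69: fwd; pos4(id45) recv 17: drop; pos5(id35) recv 45: fwd; pos6(id51) recv 35: drop; pos7(id59) recv 51: drop; pos0(id31) recv 59: fwd
Round 2: pos4(id45) recv 69: fwd; pos6(id51) recv 45: drop; pos1(id63) recv 59: drop
Round 3: pos5(id35) recv 69: fwd
Round 4: pos6(id51) recv 69: fwd
Round 5: pos7(id59) recv 69: fwd
Round 6: pos0(id31) recv 69: fwd
Round 7: pos1(id63) recv 69: fwd
Round 8: pos2(id69) recv 69: ELECTED

Answer: 59,69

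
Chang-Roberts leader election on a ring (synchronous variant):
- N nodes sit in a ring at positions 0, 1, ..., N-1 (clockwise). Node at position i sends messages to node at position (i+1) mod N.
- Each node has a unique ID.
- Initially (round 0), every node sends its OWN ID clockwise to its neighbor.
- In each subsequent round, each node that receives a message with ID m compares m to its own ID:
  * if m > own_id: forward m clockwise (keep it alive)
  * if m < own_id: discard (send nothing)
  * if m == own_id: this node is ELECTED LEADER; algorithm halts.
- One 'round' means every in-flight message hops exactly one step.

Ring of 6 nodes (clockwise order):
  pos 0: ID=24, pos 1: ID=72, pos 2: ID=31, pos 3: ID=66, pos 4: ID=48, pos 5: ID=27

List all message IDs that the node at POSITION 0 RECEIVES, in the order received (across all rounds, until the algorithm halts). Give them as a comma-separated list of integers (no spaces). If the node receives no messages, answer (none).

Round 1: pos1(id72) recv 24: drop; pos2(id31) recv 72: fwd; pos3(id66) recv 31: drop; pos4(id48) recv 66: fwd; pos5(id27) recv 48: fwd; pos0(id24) recv 27: fwd
Round 2: pos3(id66) recv 72: fwd; pos5(id27) recv 66: fwd; pos0(id24) recv 48: fwd; pos1(id72) recv 27: drop
Round 3: pos4(id48) recv 72: fwd; pos0(id24) recv 66: fwd; pos1(id72) recv 48: drop
Round 4: pos5(id27) recv 72: fwd; pos1(id72) recv 66: drop
Round 5: pos0(id24) recv 72: fwd
Round 6: pos1(id72) recv 72: ELECTED

Answer: 27,48,66,72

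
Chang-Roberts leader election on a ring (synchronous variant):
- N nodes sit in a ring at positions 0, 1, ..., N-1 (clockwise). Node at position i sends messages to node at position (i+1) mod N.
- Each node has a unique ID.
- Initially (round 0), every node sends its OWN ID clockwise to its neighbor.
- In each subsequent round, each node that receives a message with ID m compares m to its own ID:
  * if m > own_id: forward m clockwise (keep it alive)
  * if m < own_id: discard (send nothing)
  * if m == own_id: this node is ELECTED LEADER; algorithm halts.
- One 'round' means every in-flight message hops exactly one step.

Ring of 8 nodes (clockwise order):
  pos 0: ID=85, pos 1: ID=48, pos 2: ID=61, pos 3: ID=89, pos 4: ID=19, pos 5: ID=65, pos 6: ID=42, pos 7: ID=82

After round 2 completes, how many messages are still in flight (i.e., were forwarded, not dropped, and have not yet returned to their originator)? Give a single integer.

Round 1: pos1(id48) recv 85: fwd; pos2(id61) recv 48: drop; pos3(id89) recv 61: drop; pos4(id19) recv 89: fwd; pos5(id65) recv 19: drop; pos6(id42) recv 65: fwd; pos7(id82) recv 42: drop; pos0(id85) recv 82: drop
Round 2: pos2(id61) recv 85: fwd; pos5(id65) recv 89: fwd; pos7(id82) recv 65: drop
After round 2: 2 messages still in flight

Answer: 2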